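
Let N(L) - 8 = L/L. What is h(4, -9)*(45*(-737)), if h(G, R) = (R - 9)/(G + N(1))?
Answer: 596970/13 ≈ 45921.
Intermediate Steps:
N(L) = 9 (N(L) = 8 + L/L = 8 + 1 = 9)
h(G, R) = (-9 + R)/(9 + G) (h(G, R) = (R - 9)/(G + 9) = (-9 + R)/(9 + G))
h(4, -9)*(45*(-737)) = ((-9 - 9)/(9 + 4))*(45*(-737)) = (-18/13)*(-33165) = ((1/13)*(-18))*(-33165) = -18/13*(-33165) = 596970/13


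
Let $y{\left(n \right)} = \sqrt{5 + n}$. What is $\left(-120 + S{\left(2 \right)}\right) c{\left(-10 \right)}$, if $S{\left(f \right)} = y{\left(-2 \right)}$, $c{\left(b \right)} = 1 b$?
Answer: $1200 - 10 \sqrt{3} \approx 1182.7$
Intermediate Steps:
$c{\left(b \right)} = b$
$S{\left(f \right)} = \sqrt{3}$ ($S{\left(f \right)} = \sqrt{5 - 2} = \sqrt{3}$)
$\left(-120 + S{\left(2 \right)}\right) c{\left(-10 \right)} = \left(-120 + \sqrt{3}\right) \left(-10\right) = 1200 - 10 \sqrt{3}$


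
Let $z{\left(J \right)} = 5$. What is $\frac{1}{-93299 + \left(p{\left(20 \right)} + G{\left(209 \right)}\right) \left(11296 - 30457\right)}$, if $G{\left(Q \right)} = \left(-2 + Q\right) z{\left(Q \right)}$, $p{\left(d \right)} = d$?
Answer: $- \frac{1}{20308154} \approx -4.9241 \cdot 10^{-8}$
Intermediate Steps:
$G{\left(Q \right)} = -10 + 5 Q$ ($G{\left(Q \right)} = \left(-2 + Q\right) 5 = -10 + 5 Q$)
$\frac{1}{-93299 + \left(p{\left(20 \right)} + G{\left(209 \right)}\right) \left(11296 - 30457\right)} = \frac{1}{-93299 + \left(20 + \left(-10 + 5 \cdot 209\right)\right) \left(11296 - 30457\right)} = \frac{1}{-93299 + \left(20 + \left(-10 + 1045\right)\right) \left(-19161\right)} = \frac{1}{-93299 + \left(20 + 1035\right) \left(-19161\right)} = \frac{1}{-93299 + 1055 \left(-19161\right)} = \frac{1}{-93299 - 20214855} = \frac{1}{-20308154} = - \frac{1}{20308154}$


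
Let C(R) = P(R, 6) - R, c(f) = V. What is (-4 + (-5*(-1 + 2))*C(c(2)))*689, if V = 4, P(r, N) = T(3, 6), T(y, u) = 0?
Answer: 11024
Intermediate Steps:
P(r, N) = 0
c(f) = 4
C(R) = -R (C(R) = 0 - R = -R)
(-4 + (-5*(-1 + 2))*C(c(2)))*689 = (-4 + (-5*(-1 + 2))*(-1*4))*689 = (-4 - 5*1*(-4))*689 = (-4 - 5*(-4))*689 = (-4 + 20)*689 = 16*689 = 11024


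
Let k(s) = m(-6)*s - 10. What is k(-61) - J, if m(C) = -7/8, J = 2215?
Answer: -17373/8 ≈ -2171.6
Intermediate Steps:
m(C) = -7/8 (m(C) = -7*⅛ = -7/8)
k(s) = -10 - 7*s/8 (k(s) = -7*s/8 - 10 = -10 - 7*s/8)
k(-61) - J = (-10 - 7/8*(-61)) - 1*2215 = (-10 + 427/8) - 2215 = 347/8 - 2215 = -17373/8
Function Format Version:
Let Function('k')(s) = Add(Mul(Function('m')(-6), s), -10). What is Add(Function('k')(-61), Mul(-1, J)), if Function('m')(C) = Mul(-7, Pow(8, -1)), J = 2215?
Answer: Rational(-17373, 8) ≈ -2171.6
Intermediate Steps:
Function('m')(C) = Rational(-7, 8) (Function('m')(C) = Mul(-7, Rational(1, 8)) = Rational(-7, 8))
Function('k')(s) = Add(-10, Mul(Rational(-7, 8), s)) (Function('k')(s) = Add(Mul(Rational(-7, 8), s), -10) = Add(-10, Mul(Rational(-7, 8), s)))
Add(Function('k')(-61), Mul(-1, J)) = Add(Add(-10, Mul(Rational(-7, 8), -61)), Mul(-1, 2215)) = Add(Add(-10, Rational(427, 8)), -2215) = Add(Rational(347, 8), -2215) = Rational(-17373, 8)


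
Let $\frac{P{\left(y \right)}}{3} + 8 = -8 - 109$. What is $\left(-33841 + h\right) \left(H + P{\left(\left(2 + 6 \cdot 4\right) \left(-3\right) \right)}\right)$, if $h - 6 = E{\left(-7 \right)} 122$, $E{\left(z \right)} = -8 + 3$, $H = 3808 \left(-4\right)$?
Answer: $537583115$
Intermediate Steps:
$P{\left(y \right)} = -375$ ($P{\left(y \right)} = -24 + 3 \left(-8 - 109\right) = -24 + 3 \left(-117\right) = -24 - 351 = -375$)
$H = -15232$
$E{\left(z \right)} = -5$
$h = -604$ ($h = 6 - 610 = -604$)
$\left(-33841 + h\right) \left(H + P{\left(\left(2 + 6 \cdot 4\right) \left(-3\right) \right)}\right) = \left(-33841 - 604\right) \left(-15232 - 375\right) = \left(-34445\right) \left(-15607\right) = 537583115$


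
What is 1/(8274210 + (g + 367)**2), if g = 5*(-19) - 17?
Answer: 1/8339235 ≈ 1.1992e-7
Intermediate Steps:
g = -112 (g = -95 - 17 = -112)
1/(8274210 + (g + 367)**2) = 1/(8274210 + (-112 + 367)**2) = 1/(8274210 + 255**2) = 1/(8274210 + 65025) = 1/8339235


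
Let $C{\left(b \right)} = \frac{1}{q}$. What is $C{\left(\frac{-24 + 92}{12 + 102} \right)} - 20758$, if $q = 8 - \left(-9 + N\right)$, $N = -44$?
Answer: $- \frac{1266237}{61} \approx -20758.0$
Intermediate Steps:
$q = 61$ ($q = 8 + \left(9 - -44\right) = 8 + \left(9 + 44\right) = 8 + 53 = 61$)
$C{\left(b \right)} = \frac{1}{61}$
$C{\left(\frac{-24 + 92}{12 + 102} \right)} - 20758 = \frac{1}{61} - 20758 = - \frac{1266237}{61}$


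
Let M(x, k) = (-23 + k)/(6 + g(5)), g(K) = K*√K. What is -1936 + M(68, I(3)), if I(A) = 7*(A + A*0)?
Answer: -172292/89 - 10*√5/89 ≈ -1936.1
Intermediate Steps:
g(K) = K^(3/2)
I(A) = 7*A (I(A) = 7*(A + 0) = 7*A)
M(x, k) = (-23 + k)/(6 + 5*√5) (M(x, k) = (-23 + k)/(6 + 5^(3/2)) = (-23 + k)/(6 + 5*√5))
-1936 + M(68, I(3)) = -1936 + (-23 + 7*3)/(6 + 5*√5) = -1936 + (-23 + 21)/(6 + 5*√5) = -1936 - 2/(6 + 5*√5)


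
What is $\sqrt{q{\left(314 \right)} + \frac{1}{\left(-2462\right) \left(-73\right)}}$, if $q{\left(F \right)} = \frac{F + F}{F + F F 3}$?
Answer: $\frac{7 \sqrt{1246537300390}}{169481618} \approx 0.046113$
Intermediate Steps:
$q{\left(F \right)} = \frac{2 F}{F + 3 F^{2}}$ ($q{\left(F \right)} = \frac{2 F}{F + F^{2} \cdot 3} = \frac{2 F}{F + 3 F^{2}}$)
$\sqrt{q{\left(314 \right)} + \frac{1}{\left(-2462\right) \left(-73\right)}} = \sqrt{\frac{2}{1 + 3 \cdot 314} + \frac{1}{\left(-2462\right) \left(-73\right)}} = \sqrt{\frac{2}{1 + 942} + \frac{1}{179726}} = \sqrt{\frac{2}{943} + \frac{1}{179726}} = \sqrt{\frac{360395}{169481618}} = \frac{7 \sqrt{1246537300390}}{169481618}$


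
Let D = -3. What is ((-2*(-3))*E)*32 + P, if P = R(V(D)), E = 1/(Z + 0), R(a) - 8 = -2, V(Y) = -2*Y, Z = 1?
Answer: 198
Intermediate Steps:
R(a) = 6 (R(a) = 8 - 2 = 6)
E = 1 (E = 1/(1 + 0) = 1/1 = 1)
P = 6
((-2*(-3))*E)*32 + P = (-2*(-3)*1)*32 + 6 = (6*1)*32 + 6 = 6*32 + 6 = 192 + 6 = 198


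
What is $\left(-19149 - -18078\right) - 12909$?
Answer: $-13980$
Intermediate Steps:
$\left(-19149 - -18078\right) - 12909 = \left(-19149 + 18078\right) - 12909 = -1071 - 12909 = -13980$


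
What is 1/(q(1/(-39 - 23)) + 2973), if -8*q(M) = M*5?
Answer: 496/1474613 ≈ 0.00033636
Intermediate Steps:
q(M) = -5*M/8 (q(M) = -M*5/8 = -5*M/8)
1/(q(1/(-39 - 23)) + 2973) = 1/(-5/(8*(-39 - 23)) + 2973) = 1/(-5/8/(-62) + 2973) = 1/(-5/8*(-1/62) + 2973) = 1/(5/496 + 2973) = 1/(1474613/496) = 496/1474613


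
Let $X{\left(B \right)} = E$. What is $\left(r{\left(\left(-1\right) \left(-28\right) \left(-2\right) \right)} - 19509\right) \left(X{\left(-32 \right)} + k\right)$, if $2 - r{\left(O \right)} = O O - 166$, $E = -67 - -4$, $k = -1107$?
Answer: $26298090$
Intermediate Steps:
$E = -63$ ($E = -67 + 4 = -63$)
$X{\left(B \right)} = -63$
$r{\left(O \right)} = 168 - O^{2}$ ($r{\left(O \right)} = 2 - \left(O O - 166\right) = 2 - \left(O^{2} - 166\right) = 2 - \left(-166 + O^{2}\right) = 168 - O^{2}$)
$\left(r{\left(\left(-1\right) \left(-28\right) \left(-2\right) \right)} - 19509\right) \left(X{\left(-32 \right)} + k\right) = \left(\left(168 - \left(\left(-1\right) \left(-28\right) \left(-2\right)\right)^{2}\right) - 19509\right) \left(-63 - 1107\right) = \left(\left(168 - \left(28 \left(-2\right)\right)^{2}\right) - 19509\right) \left(-1170\right) = \left(\left(168 - \left(-56\right)^{2}\right) - 19509\right) \left(-1170\right) = \left(\left(168 - 3136\right) - 19509\right) \left(-1170\right) = \left(-2968 - 19509\right) \left(-1170\right) = \left(-22477\right) \left(-1170\right) = 26298090$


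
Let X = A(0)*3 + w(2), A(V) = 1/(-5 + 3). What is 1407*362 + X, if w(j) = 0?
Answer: 1018665/2 ≈ 5.0933e+5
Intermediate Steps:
A(V) = -½ (A(V) = 1/(-2) = -½)
X = -3/2 (X = -½*3 + 0 = -3/2 + 0 = -3/2 ≈ -1.5000)
1407*362 + X = 1407*362 - 3/2 = 509334 - 3/2 = 1018665/2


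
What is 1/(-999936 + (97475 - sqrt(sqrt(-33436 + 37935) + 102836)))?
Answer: -1/(902461 + sqrt(102836 + sqrt(4499))) ≈ -1.1077e-6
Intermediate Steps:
1/(-999936 + (97475 - sqrt(sqrt(-33436 + 37935) + 102836))) = 1/(-999936 + (97475 - sqrt(sqrt(4499) + 102836))) = 1/(-999936 + (97475 - sqrt(102836 + sqrt(4499)))) = 1/(-902461 - sqrt(102836 + sqrt(4499)))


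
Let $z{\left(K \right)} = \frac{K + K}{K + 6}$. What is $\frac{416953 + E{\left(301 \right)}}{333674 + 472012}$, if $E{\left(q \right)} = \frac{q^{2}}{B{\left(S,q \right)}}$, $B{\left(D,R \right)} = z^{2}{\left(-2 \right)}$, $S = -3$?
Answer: $\frac{253777}{402843} \approx 0.62996$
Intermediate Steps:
$z{\left(K \right)} = \frac{2 K}{6 + K}$
$B{\left(D,R \right)} = 1$ ($B{\left(D,R \right)} = \left(2 \left(-2\right) \frac{1}{6 - 2}\right)^{2} = \left(2 \left(-2\right) \frac{1}{4}\right)^{2} = \left(-1\right)^{2} = 1$)
$E{\left(q \right)} = q^{2}$ ($E{\left(q \right)} = \frac{q^{2}}{1} = q^{2} \cdot 1 = q^{2}$)
$\frac{416953 + E{\left(301 \right)}}{333674 + 472012} = \frac{416953 + 301^{2}}{333674 + 472012} = \frac{416953 + 90601}{805686} = 507554 \cdot \frac{1}{805686} = \frac{253777}{402843}$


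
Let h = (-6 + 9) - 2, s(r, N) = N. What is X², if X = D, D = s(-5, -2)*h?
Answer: 4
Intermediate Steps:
h = 1 (h = 3 - 2 = 1)
D = -2 (D = -2*1 = -2)
X = -2
X² = (-2)² = 4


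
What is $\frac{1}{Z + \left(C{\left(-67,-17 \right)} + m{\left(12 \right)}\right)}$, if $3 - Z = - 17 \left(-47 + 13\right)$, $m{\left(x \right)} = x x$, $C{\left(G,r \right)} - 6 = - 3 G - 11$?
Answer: $- \frac{1}{235} \approx -0.0042553$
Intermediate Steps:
$C{\left(G,r \right)} = -5 - 3 G$ ($C{\left(G,r \right)} = 6 - \left(11 + 3 G\right) = -5 - 3 G$)
$m{\left(x \right)} = x^{2}$
$Z = -575$ ($Z = 3 - - 17 \left(-47 + 13\right) = 3 - \left(-17\right) \left(-34\right) = 3 - 578 = -575$)
$\frac{1}{Z + \left(C{\left(-67,-17 \right)} + m{\left(12 \right)}\right)} = \frac{1}{-575 + \left(\left(-5 - -201\right) + 12^{2}\right)} = \frac{1}{-575 + \left(\left(-5 + 201\right) + 144\right)} = \frac{1}{-575 + \left(196 + 144\right)} = \frac{1}{-575 + 340} = \frac{1}{-235} = - \frac{1}{235}$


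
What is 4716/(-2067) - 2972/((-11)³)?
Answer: -44624/917059 ≈ -0.048660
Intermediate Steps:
4716/(-2067) - 2972/((-11)³) = 4716*(-1/2067) - 2972/(-1331) = -1572/689 - 2972*(-1/1331) = -1572/689 + 2972/1331 = -44624/917059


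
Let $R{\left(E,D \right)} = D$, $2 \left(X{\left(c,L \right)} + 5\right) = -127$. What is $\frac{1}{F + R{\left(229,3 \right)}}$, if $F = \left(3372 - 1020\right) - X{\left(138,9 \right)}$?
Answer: $\frac{2}{4847} \approx 0.00041263$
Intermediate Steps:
$X{\left(c,L \right)} = - \frac{137}{2}$ ($X{\left(c,L \right)} = -5 + \frac{1}{2} \left(-127\right) = -5 - \frac{127}{2} = - \frac{137}{2}$)
$F = \frac{4841}{2}$ ($F = \left(3372 - 1020\right) - - \frac{137}{2} = 2352 + \frac{137}{2} = \frac{4841}{2} \approx 2420.5$)
$\frac{1}{F + R{\left(229,3 \right)}} = \frac{1}{\frac{4841}{2} + 3} = \frac{1}{\frac{4847}{2}} = \frac{2}{4847}$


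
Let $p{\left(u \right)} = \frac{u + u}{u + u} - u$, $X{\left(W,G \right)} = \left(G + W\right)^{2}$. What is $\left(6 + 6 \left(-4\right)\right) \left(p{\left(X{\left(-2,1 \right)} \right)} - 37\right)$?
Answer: $666$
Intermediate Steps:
$p{\left(u \right)} = 1 - u$ ($p{\left(u \right)} = \frac{2 u}{2 u} - u = 2 u \frac{1}{2 u} - u = 1 - u$)
$\left(6 + 6 \left(-4\right)\right) \left(p{\left(X{\left(-2,1 \right)} \right)} - 37\right) = \left(6 + 6 \left(-4\right)\right) \left(\left(1 - \left(1 - 2\right)^{2}\right) - 37\right) = \left(6 - 24\right) \left(\left(1 - \left(-1\right)^{2}\right) - 37\right) = - 18 \left(\left(1 - 1\right) - 37\right) = - 18 \left(0 - 37\right) = \left(-18\right) \left(-37\right) = 666$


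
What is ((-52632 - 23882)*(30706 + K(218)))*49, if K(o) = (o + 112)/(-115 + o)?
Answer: -11858855278928/103 ≈ -1.1513e+11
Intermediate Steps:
K(o) = (112 + o)/(-115 + o)
((-52632 - 23882)*(30706 + K(218)))*49 = ((-52632 - 23882)*(30706 + (112 + 218)/(-115 + 218)))*49 = -76514*(30706 + 330/103)*49 = -76514*3163048/103*49 = -242017454672/103*49 = -11858855278928/103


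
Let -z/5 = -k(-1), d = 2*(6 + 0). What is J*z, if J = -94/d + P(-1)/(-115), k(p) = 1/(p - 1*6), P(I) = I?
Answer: 5399/966 ≈ 5.5890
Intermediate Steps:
k(p) = 1/(-6 + p) (k(p) = 1/(p - 6) = 1/(-6 + p))
d = 12 (d = 2*6 = 12)
z = -5/7 (z = -(-5)/(-6 - 1) = -(-5)/(-7) = -(-5)*(-1)/7 = -5*⅐ = -5/7 ≈ -0.71429)
J = -5399/690 (J = -94/12 - 1/(-115) = -94*1/12 - 1*(-1/115) = -47/6 + 1/115 = -5399/690 ≈ -7.8246)
J*z = -5399/690*(-5/7) = 5399/966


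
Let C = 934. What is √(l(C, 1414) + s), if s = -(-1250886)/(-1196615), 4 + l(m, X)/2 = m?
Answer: 3*√6035859055210/170945 ≈ 43.116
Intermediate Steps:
l(m, X) = -8 + 2*m
s = -178698/170945 (s = -(-1250886)*(-1)/1196615 = -1*178698/170945 = -178698/170945 ≈ -1.0454)
√(l(C, 1414) + s) = √((-8 + 2*934) - 178698/170945) = √((-8 + 1868) - 178698/170945) = √(1860 - 178698/170945) = √(317779002/170945) = 3*√6035859055210/170945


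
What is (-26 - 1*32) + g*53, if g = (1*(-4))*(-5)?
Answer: 1002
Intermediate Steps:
g = 20 (g = -4*(-5) = 20)
(-26 - 1*32) + g*53 = (-26 - 1*32) + 20*53 = (-26 - 32) + 1060 = -58 + 1060 = 1002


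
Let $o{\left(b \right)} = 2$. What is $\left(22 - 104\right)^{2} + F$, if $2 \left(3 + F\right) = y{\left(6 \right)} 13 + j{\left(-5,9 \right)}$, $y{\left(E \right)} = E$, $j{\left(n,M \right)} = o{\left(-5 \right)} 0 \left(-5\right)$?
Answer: $6760$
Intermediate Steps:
$j{\left(n,M \right)} = 0$ ($j{\left(n,M \right)} = 2 \cdot 0 \left(-5\right) = 0 \left(-5\right) = 0$)
$F = 36$ ($F = -3 + \frac{6 \cdot 13 + 0}{2} = -3 + \frac{78 + 0}{2} = -3 + \frac{1}{2} \cdot 78 = -3 + 39 = 36$)
$\left(22 - 104\right)^{2} + F = \left(22 - 104\right)^{2} + 36 = \left(-82\right)^{2} + 36 = 6724 + 36 = 6760$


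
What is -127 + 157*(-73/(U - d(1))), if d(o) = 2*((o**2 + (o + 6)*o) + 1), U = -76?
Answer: -477/94 ≈ -5.0745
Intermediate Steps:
d(o) = 2 + 2*o**2 + 2*o*(6 + o) (d(o) = 2*((o**2 + (6 + o)*o) + 1) = 2*((o**2 + o*(6 + o)) + 1) = 2*(1 + o**2 + o*(6 + o)) = 2 + 2*o**2 + 2*o*(6 + o))
-127 + 157*(-73/(U - d(1))) = -127 + 157*(-73/(-76 - (2 + 4*1**2 + 12*1))) = -127 + 157*(-73/(-76 - (2 + 4*1 + 12))) = -127 + 157*(-73/(-76 - (2 + 4 + 12))) = -127 + 157*(-73/(-76 - 1*18)) = -127 + 157*(-73/(-76 - 18)) = -127 + 157*(-73/(-94)) = -127 + 157*(-73*(-1/94)) = -127 + 157*(73/94) = -127 + 11461/94 = -477/94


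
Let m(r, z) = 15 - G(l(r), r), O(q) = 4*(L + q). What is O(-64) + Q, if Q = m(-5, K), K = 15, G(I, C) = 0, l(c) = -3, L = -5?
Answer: -261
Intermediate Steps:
O(q) = -20 + 4*q (O(q) = 4*(-5 + q) = -20 + 4*q)
m(r, z) = 15 (m(r, z) = 15 - 1*0 = 15 + 0 = 15)
Q = 15
O(-64) + Q = (-20 + 4*(-64)) + 15 = (-20 - 256) + 15 = -276 + 15 = -261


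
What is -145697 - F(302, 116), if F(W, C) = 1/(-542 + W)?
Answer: -34967279/240 ≈ -1.4570e+5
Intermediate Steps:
-145697 - F(302, 116) = -145697 - 1/(-542 + 302) = -145697 - 1/(-240) = -145697 - 1*(-1/240) = -145697 + 1/240 = -34967279/240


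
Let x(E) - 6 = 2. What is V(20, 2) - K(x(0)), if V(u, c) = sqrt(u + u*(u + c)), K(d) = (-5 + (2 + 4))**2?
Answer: -1 + 2*sqrt(115) ≈ 20.448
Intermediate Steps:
x(E) = 8 (x(E) = 6 + 2 = 8)
K(d) = 1 (K(d) = (-5 + 6)**2 = 1**2 = 1)
V(u, c) = sqrt(u + u*(c + u))
V(20, 2) - K(x(0)) = sqrt(20*(1 + 2 + 20)) - 1*1 = sqrt(20*23) - 1 = sqrt(460) - 1 = 2*sqrt(115) - 1 = -1 + 2*sqrt(115)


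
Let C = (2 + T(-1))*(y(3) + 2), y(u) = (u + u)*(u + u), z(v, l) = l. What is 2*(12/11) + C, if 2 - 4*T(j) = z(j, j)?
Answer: 2347/22 ≈ 106.68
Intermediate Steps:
T(j) = ½ - j/4
y(u) = 4*u² (y(u) = (2*u)*(2*u) = 4*u²)
C = 209/2 (C = (2 + (½ - ¼*(-1)))*(4*3² + 2) = (2 + (½ + ¼))*(4*9 + 2) = (2 + ¾)*(36 + 2) = (11/4)*38 = 209/2 ≈ 104.50)
2*(12/11) + C = 2*(12/11) + 209/2 = 24/11 + 209/2 = 2347/22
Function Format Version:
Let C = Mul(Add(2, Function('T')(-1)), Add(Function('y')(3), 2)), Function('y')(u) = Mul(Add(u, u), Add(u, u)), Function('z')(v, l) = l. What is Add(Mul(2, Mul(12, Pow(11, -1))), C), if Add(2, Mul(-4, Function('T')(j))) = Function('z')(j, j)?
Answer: Rational(2347, 22) ≈ 106.68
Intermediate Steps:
Function('T')(j) = Add(Rational(1, 2), Mul(Rational(-1, 4), j))
Function('y')(u) = Mul(4, Pow(u, 2)) (Function('y')(u) = Mul(Mul(2, u), Mul(2, u)) = Mul(4, Pow(u, 2)))
C = Rational(209, 2) (C = Mul(Add(2, Add(Rational(1, 2), Mul(Rational(-1, 4), -1))), Add(Mul(4, Pow(3, 2)), 2)) = Mul(Add(2, Add(Rational(1, 2), Rational(1, 4))), Add(Mul(4, 9), 2)) = Mul(Add(2, Rational(3, 4)), Add(36, 2)) = Mul(Rational(11, 4), 38) = Rational(209, 2) ≈ 104.50)
Add(Mul(2, Mul(12, Pow(11, -1))), C) = Add(Mul(2, Mul(12, Pow(11, -1))), Rational(209, 2)) = Add(Mul(2, Mul(12, Rational(1, 11))), Rational(209, 2)) = Add(Mul(2, Rational(12, 11)), Rational(209, 2)) = Add(Rational(24, 11), Rational(209, 2)) = Rational(2347, 22)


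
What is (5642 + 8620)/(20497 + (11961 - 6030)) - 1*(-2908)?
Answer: 38433443/13214 ≈ 2908.5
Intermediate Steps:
(5642 + 8620)/(20497 + (11961 - 6030)) - 1*(-2908) = 14262/(20497 + 5931) + 2908 = 14262/26428 + 2908 = 14262*(1/26428) + 2908 = 7131/13214 + 2908 = 38433443/13214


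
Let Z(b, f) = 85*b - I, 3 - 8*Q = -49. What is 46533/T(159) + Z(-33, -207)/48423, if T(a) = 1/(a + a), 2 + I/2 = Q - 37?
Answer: 716539049222/48423 ≈ 1.4797e+7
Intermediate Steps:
Q = 13/2 (Q = 3/8 - ⅛*(-49) = 3/8 + 49/8 = 13/2 ≈ 6.5000)
I = -65 (I = -4 + 2*(13/2 - 37) = -4 + 2*(-61/2) = -4 - 61 = -65)
T(a) = 1/(2*a)
Z(b, f) = 65 + 85*b (Z(b, f) = 85*b - 1*(-65) = 85*b + 65 = 65 + 85*b)
46533/T(159) + Z(-33, -207)/48423 = 46533/(((½)/159)) + (65 + 85*(-33))/48423 = 46533/(((½)*(1/159))) + (65 - 2805)*(1/48423) = 46533/(1/318) - 2740*1/48423 = 46533*318 - 2740/48423 = 14797494 - 2740/48423 = 716539049222/48423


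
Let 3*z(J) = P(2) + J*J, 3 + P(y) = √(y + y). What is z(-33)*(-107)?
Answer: -116416/3 ≈ -38805.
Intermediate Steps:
P(y) = -3 + √2*√y (P(y) = -3 + √(y + y) = -3 + √(2*y) = -3 + √2*√y)
z(J) = -⅓ + J²/3 (z(J) = ((-3 + √2*√2) + J*J)/3 = ((-3 + 2) + J²)/3 = (-1 + J²)/3 = -⅓ + J²/3)
z(-33)*(-107) = (-⅓ + (⅓)*(-33)²)*(-107) = (-⅓ + (⅓)*1089)*(-107) = (-⅓ + 363)*(-107) = (1088/3)*(-107) = -116416/3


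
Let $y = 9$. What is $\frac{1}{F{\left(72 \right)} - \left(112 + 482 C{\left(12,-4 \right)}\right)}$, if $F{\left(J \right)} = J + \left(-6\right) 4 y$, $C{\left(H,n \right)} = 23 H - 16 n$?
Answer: $- \frac{1}{164136} \approx -6.0925 \cdot 10^{-6}$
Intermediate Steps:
$C{\left(H,n \right)} = - 16 n + 23 H$
$F{\left(J \right)} = -216 + J$ ($F{\left(J \right)} = J + \left(-6\right) 4 \cdot 9 = J - 216 = -216 + J$)
$\frac{1}{F{\left(72 \right)} - \left(112 + 482 C{\left(12,-4 \right)}\right)} = \frac{1}{\left(-216 + 72\right) - \left(112 + 482 \left(\left(-16\right) \left(-4\right) + 23 \cdot 12\right)\right)} = \frac{1}{-144 - \left(112 + 482 \left(64 + 276\right)\right)} = \frac{1}{-144 - 163992} = \frac{1}{-164136} = - \frac{1}{164136}$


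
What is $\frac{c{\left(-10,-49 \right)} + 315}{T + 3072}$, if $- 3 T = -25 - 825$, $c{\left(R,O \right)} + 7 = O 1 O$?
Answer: $\frac{1161}{1438} \approx 0.80737$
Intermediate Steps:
$c{\left(R,O \right)} = -7 + O^{2}$ ($c{\left(R,O \right)} = -7 + O 1 O = -7 + O O = -7 + O^{2}$)
$T = \frac{850}{3}$ ($T = - \frac{-25 - 825}{3} = \left(- \frac{1}{3}\right) \left(-850\right) = \frac{850}{3} \approx 283.33$)
$\frac{c{\left(-10,-49 \right)} + 315}{T + 3072} = \frac{\left(-7 + \left(-49\right)^{2}\right) + 315}{\frac{850}{3} + 3072} = \frac{\left(-7 + 2401\right) + 315}{\frac{10066}{3}} = \left(2394 + 315\right) \frac{3}{10066} = 2709 \cdot \frac{3}{10066} = \frac{1161}{1438}$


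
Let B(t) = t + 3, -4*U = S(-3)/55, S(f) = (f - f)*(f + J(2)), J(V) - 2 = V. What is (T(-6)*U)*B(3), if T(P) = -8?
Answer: 0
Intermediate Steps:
J(V) = 2 + V
S(f) = 0 (S(f) = (f - f)*(f + (2 + 2)) = 0*(f + 4) = 0*(4 + f) = 0)
U = 0 (U = -0/55 = -¼*0 = 0)
B(t) = 3 + t
(T(-6)*U)*B(3) = (-8*0)*(3 + 3) = 0*6 = 0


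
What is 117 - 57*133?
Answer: -7464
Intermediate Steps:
117 - 57*133 = 117 - 7581 = -7464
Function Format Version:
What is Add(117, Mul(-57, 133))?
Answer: -7464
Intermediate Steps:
Add(117, Mul(-57, 133)) = Add(117, -7581) = -7464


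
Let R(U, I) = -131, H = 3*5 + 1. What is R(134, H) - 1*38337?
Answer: -38468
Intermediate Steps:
H = 16 (H = 15 + 1 = 16)
R(134, H) - 1*38337 = -131 - 1*38337 = -131 - 38337 = -38468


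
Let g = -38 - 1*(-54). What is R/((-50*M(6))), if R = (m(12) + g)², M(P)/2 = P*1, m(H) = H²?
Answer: -128/3 ≈ -42.667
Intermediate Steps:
g = 16 (g = -38 + 54 = 16)
M(P) = 2*P (M(P) = 2*(P*1) = 2*P)
R = 25600 (R = (12² + 16)² = (144 + 16)² = 160² = 25600)
R/((-50*M(6))) = 25600/((-100*6)) = 25600/((-50*12)) = 25600/(-600) = 25600*(-1/600) = -128/3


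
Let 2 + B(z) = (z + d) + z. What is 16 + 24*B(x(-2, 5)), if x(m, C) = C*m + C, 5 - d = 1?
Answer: -176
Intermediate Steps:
d = 4 (d = 5 - 1*1 = 5 - 1 = 4)
x(m, C) = C + C*m
B(z) = 2 + 2*z (B(z) = -2 + ((z + 4) + z) = -2 + ((4 + z) + z) = -2 + (4 + 2*z) = 2 + 2*z)
16 + 24*B(x(-2, 5)) = 16 + 24*(2 + 2*(5*(1 - 2))) = 16 + 24*(2 + 2*(5*(-1))) = 16 + 24*(2 + 2*(-5)) = 16 + 24*(2 - 10) = 16 + 24*(-8) = 16 - 192 = -176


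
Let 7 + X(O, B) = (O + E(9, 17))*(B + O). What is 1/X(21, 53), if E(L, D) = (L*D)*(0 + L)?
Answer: 1/103445 ≈ 9.6670e-6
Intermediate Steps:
E(L, D) = D*L² (E(L, D) = (D*L)*L = D*L²)
X(O, B) = -7 + (1377 + O)*(B + O) (X(O, B) = -7 + (O + 17*9²)*(B + O) = -7 + (O + 17*81)*(B + O) = -7 + (O + 1377)*(B + O) = -7 + (1377 + O)*(B + O))
1/X(21, 53) = 1/(-7 + 21² + 1377*53 + 1377*21 + 53*21) = 1/(-7 + 441 + 72981 + 28917 + 1113) = 1/103445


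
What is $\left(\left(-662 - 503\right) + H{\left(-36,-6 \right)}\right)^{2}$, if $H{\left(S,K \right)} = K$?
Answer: $1371241$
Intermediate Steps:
$\left(\left(-662 - 503\right) + H{\left(-36,-6 \right)}\right)^{2} = \left(\left(-662 - 503\right) - 6\right)^{2} = \left(-1165 - 6\right)^{2} = \left(-1171\right)^{2} = 1371241$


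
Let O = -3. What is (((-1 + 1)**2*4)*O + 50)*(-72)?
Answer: -3600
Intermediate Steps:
(((-1 + 1)**2*4)*O + 50)*(-72) = (((-1 + 1)**2*4)*(-3) + 50)*(-72) = ((0**2*4)*(-3) + 50)*(-72) = ((0*4)*(-3) + 50)*(-72) = (0*(-3) + 50)*(-72) = (0 + 50)*(-72) = 50*(-72) = -3600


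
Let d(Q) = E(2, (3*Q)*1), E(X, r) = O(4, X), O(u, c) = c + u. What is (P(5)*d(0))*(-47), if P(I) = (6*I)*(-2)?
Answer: 16920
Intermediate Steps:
E(X, r) = 4 + X (E(X, r) = X + 4 = 4 + X)
d(Q) = 6 (d(Q) = 4 + 2 = 6)
P(I) = -12*I
(P(5)*d(0))*(-47) = (-12*5*6)*(-47) = -60*6*(-47) = -360*(-47) = 16920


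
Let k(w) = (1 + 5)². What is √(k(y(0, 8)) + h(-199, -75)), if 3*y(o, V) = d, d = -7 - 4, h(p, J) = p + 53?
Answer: I*√110 ≈ 10.488*I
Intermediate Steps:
h(p, J) = 53 + p
d = -11
y(o, V) = -11/3 (y(o, V) = (⅓)*(-11) = -11/3)
k(w) = 36 (k(w) = 6² = 36)
√(k(y(0, 8)) + h(-199, -75)) = √(36 + (53 - 199)) = √(36 - 146) = √(-110) = I*√110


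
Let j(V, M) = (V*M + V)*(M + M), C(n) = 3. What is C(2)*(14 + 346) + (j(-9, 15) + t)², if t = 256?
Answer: 16517176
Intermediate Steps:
j(V, M) = 2*M*(V + M*V) (j(V, M) = (M*V + V)*(2*M) = (V + M*V)*(2*M) = 2*M*(V + M*V))
C(2)*(14 + 346) + (j(-9, 15) + t)² = 3*(14 + 346) + (2*15*(-9)*(1 + 15) + 256)² = 3*360 + (2*15*(-9)*16 + 256)² = 1080 + (-4320 + 256)² = 1080 + (-4064)² = 1080 + 16516096 = 16517176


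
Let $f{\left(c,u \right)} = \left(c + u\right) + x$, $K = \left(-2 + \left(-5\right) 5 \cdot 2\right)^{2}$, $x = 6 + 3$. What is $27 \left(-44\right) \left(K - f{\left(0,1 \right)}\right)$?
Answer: $-3200472$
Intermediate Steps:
$x = 9$
$K = 2704$ ($K = \left(-2 - 50\right)^{2} = \left(-52\right)^{2} = 2704$)
$f{\left(c,u \right)} = 9 + c + u$ ($f{\left(c,u \right)} = \left(c + u\right) + 9 = 9 + c + u$)
$27 \left(-44\right) \left(K - f{\left(0,1 \right)}\right) = 27 \left(-44\right) \left(2704 - \left(9 + 0 + 1\right)\right) = - 1188 \left(2704 - 10\right) = \left(-1188\right) 2694 = -3200472$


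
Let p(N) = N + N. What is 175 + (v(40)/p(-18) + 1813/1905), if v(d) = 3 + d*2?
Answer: 3969551/22860 ≈ 173.65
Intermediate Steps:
p(N) = 2*N
v(d) = 3 + 2*d
175 + (v(40)/p(-18) + 1813/1905) = 175 + ((3 + 2*40)/((2*(-18))) + 1813/1905) = 175 + ((3 + 80)/(-36) + 1813*(1/1905)) = 175 + (83*(-1/36) + 1813/1905) = 175 + (-83/36 + 1813/1905) = 175 - 30949/22860 = 3969551/22860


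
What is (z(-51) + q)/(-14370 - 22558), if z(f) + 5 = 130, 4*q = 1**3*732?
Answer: -77/9232 ≈ -0.0083406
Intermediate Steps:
q = 183 (q = (1**3*732)/4 = (1*732)/4 = (1/4)*732 = 183)
z(f) = 125 (z(f) = -5 + 130 = 125)
(z(-51) + q)/(-14370 - 22558) = (125 + 183)/(-14370 - 22558) = 308/(-36928) = 308*(-1/36928) = -77/9232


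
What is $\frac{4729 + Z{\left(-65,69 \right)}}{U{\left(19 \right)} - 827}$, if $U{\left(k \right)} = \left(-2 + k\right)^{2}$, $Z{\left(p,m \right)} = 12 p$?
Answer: $- \frac{3949}{538} \approx -7.3401$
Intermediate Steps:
$\frac{4729 + Z{\left(-65,69 \right)}}{U{\left(19 \right)} - 827} = \frac{4729 + 12 \left(-65\right)}{\left(-2 + 19\right)^{2} - 827} = \frac{4729 - 780}{17^{2} - 827} = \frac{3949}{289 - 827} = \frac{3949}{-538} = 3949 \left(- \frac{1}{538}\right) = - \frac{3949}{538}$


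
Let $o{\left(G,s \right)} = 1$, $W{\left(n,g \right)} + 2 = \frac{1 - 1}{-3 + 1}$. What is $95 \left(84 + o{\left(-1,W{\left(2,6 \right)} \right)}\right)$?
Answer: $8075$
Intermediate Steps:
$W{\left(n,g \right)} = -2$ ($W{\left(n,g \right)} = -2 + \frac{1 - 1}{-3 + 1} = -2 + \frac{0}{-2} = -2 + 0 \left(- \frac{1}{2}\right) = -2 + 0 = -2$)
$95 \left(84 + o{\left(-1,W{\left(2,6 \right)} \right)}\right) = 95 \left(84 + 1\right) = 95 \cdot 85 = 8075$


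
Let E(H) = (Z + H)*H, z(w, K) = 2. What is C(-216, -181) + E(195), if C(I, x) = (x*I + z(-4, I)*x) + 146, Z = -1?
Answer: 76710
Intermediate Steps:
E(H) = H*(-1 + H) (E(H) = (-1 + H)*H = H*(-1 + H))
C(I, x) = 146 + 2*x + I*x (C(I, x) = (x*I + 2*x) + 146 = (I*x + 2*x) + 146 = (2*x + I*x) + 146 = 146 + 2*x + I*x)
C(-216, -181) + E(195) = (146 + 2*(-181) - 216*(-181)) + 195*(-1 + 195) = (146 - 362 + 39096) + 195*194 = 38880 + 37830 = 76710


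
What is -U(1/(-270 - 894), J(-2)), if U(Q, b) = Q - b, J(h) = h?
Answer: -2327/1164 ≈ -1.9991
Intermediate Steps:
-U(1/(-270 - 894), J(-2)) = -(1/(-270 - 894) - 1*(-2)) = -(1/(-1164) + 2) = -(-1/1164 + 2) = -1*2327/1164 = -2327/1164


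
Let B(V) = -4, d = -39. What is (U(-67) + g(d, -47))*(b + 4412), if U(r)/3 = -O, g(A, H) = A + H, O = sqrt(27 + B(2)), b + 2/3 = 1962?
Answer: -1644320/3 - 19120*sqrt(23) ≈ -6.3980e+5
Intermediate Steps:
b = 5884/3 (b = -2/3 + 1962 = 5884/3 ≈ 1961.3)
O = sqrt(23) (O = sqrt(27 - 4) = sqrt(23) ≈ 4.7958)
U(r) = -3*sqrt(23) (U(r) = 3*(-sqrt(23)) = -3*sqrt(23))
(U(-67) + g(d, -47))*(b + 4412) = (-3*sqrt(23) + (-39 - 47))*(5884/3 + 4412) = (-3*sqrt(23) - 86)*(19120/3) = (-86 - 3*sqrt(23))*(19120/3) = -1644320/3 - 19120*sqrt(23)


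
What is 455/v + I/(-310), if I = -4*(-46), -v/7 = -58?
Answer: 4739/8990 ≈ 0.52714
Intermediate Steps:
v = 406 (v = -7*(-58) = 406)
I = 184
455/v + I/(-310) = 455/406 + 184/(-310) = 455*(1/406) + 184*(-1/310) = 65/58 - 92/155 = 4739/8990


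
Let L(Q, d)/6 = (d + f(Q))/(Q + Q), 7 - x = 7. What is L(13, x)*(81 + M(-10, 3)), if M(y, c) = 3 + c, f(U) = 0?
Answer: 0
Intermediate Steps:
x = 0 (x = 7 - 1*7 = 7 - 7 = 0)
L(Q, d) = 3*d/Q (L(Q, d) = 6*((d + 0)/(Q + Q)) = 6*(d/((2*Q))) = 6*(d*(1/(2*Q))) = 6*(d/(2*Q)) = 3*d/Q)
L(13, x)*(81 + M(-10, 3)) = (3*0/13)*(81 + (3 + 3)) = (3*0*(1/13))*(81 + 6) = 0*87 = 0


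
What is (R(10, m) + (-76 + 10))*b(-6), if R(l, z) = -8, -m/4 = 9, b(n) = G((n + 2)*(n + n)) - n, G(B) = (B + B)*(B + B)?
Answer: -682428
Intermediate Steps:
G(B) = 4*B² (G(B) = (2*B)*(2*B) = 4*B²)
b(n) = -n + 16*n²*(2 + n)² (b(n) = 4*((n + 2)*(n + n))² - n = 4*((2 + n)*(2*n))² - n = 4*(2*n*(2 + n))² - n = 4*(4*n²*(2 + n)²) - n = 16*n²*(2 + n)² - n = -n + 16*n²*(2 + n)²)
m = -36 (m = -4*9 = -36)
(R(10, m) + (-76 + 10))*b(-6) = (-8 + (-76 + 10))*(-6*(-1 + 16*(-6)*(2 - 6)²)) = (-8 - 66)*(-6*(-1 + 16*(-6)*(-4)²)) = -(-444)*(-1 + 16*(-6)*16) = -(-444)*(-1 - 1536) = -(-444)*(-1537) = -74*9222 = -682428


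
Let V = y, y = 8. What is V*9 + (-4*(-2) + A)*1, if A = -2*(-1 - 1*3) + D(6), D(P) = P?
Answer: 94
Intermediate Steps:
A = 14 (A = -2*(-1 - 1*3) + 6 = -2*(-1 - 3) + 6 = -2*(-4) + 6 = 8 + 6 = 14)
V = 8
V*9 + (-4*(-2) + A)*1 = 8*9 + (-4*(-2) + 14)*1 = 72 + (8 + 14)*1 = 72 + 22*1 = 72 + 22 = 94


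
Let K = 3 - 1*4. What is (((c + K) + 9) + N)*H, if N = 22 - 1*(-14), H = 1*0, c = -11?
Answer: 0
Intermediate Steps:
K = -1 (K = 3 - 4 = -1)
H = 0
N = 36 (N = 22 + 14 = 36)
(((c + K) + 9) + N)*H = (((-11 - 1) + 9) + 36)*0 = ((-12 + 9) + 36)*0 = (-3 + 36)*0 = 33*0 = 0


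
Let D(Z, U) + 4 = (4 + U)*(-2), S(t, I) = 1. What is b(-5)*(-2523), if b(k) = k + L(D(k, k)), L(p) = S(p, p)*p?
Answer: 17661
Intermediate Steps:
D(Z, U) = -12 - 2*U (D(Z, U) = -4 + (4 + U)*(-2) = -4 + (-8 - 2*U) = -12 - 2*U)
L(p) = p (L(p) = 1*p = p)
b(k) = -12 - k (b(k) = k + (-12 - 2*k) = -12 - k)
b(-5)*(-2523) = (-12 - 1*(-5))*(-2523) = (-12 + 5)*(-2523) = -7*(-2523) = 17661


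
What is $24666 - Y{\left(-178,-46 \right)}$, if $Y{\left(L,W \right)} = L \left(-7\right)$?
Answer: $23420$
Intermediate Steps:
$Y{\left(L,W \right)} = - 7 L$
$24666 - Y{\left(-178,-46 \right)} = 24666 - \left(-7\right) \left(-178\right) = 24666 - 1246 = 23420$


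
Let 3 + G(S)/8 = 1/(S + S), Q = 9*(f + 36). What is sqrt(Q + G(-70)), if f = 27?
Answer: sqrt(665105)/35 ≈ 23.301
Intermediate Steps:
Q = 567 (Q = 9*(27 + 36) = 9*63 = 567)
G(S) = -24 + 4/S (G(S) = -24 + 8/(S + S) = -24 + 8/((2*S)) = -24 + 8*(1/(2*S)) = -24 + 4/S)
sqrt(Q + G(-70)) = sqrt(567 + (-24 + 4/(-70))) = sqrt(567 + (-24 + 4*(-1/70))) = sqrt(567 + (-24 - 2/35)) = sqrt(567 - 842/35) = sqrt(19003/35) = sqrt(665105)/35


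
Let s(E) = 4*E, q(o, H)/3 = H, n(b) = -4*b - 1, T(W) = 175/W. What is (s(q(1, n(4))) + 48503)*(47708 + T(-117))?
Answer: 269588644639/117 ≈ 2.3042e+9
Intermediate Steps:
n(b) = -1 - 4*b
q(o, H) = 3*H
(s(q(1, n(4))) + 48503)*(47708 + T(-117)) = (4*(3*(-1 - 4*4)) + 48503)*(47708 + 175/(-117)) = (4*(3*(-1 - 16)) + 48503)*(47708 + 175*(-1/117)) = (4*(3*(-17)) + 48503)*(47708 - 175/117) = (4*(-51) + 48503)*(5581661/117) = (-204 + 48503)*(5581661/117) = 48299*(5581661/117) = 269588644639/117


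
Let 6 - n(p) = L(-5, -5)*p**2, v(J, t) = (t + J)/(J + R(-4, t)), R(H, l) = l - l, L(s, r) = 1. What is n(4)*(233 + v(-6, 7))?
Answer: -6985/3 ≈ -2328.3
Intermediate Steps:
R(H, l) = 0
v(J, t) = (J + t)/J (v(J, t) = (t + J)/(J + 0) = (J + t)/J)
n(p) = 6 - p**2
n(4)*(233 + v(-6, 7)) = (6 - 1*4**2)*(233 + (-6 + 7)/(-6)) = (6 - 1*16)*(233 - 1/6*1) = (6 - 16)*(233 - 1/6) = -10*1397/6 = -6985/3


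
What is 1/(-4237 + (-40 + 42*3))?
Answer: -1/4151 ≈ -0.00024091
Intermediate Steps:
1/(-4237 + (-40 + 42*3)) = 1/(-4237 + (-40 + 126)) = 1/(-4237 + 86) = 1/(-4151) = -1/4151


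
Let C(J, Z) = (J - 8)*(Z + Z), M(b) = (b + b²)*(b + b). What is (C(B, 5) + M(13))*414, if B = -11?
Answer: 1880388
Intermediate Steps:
M(b) = 2*b*(b + b²) (M(b) = (b + b²)*(2*b) = 2*b*(b + b²))
C(J, Z) = 2*Z*(-8 + J) (C(J, Z) = (-8 + J)*(2*Z) = 2*Z*(-8 + J))
(C(B, 5) + M(13))*414 = (2*5*(-8 - 11) + 2*13²*(1 + 13))*414 = (2*5*(-19) + 2*169*14)*414 = (-190 + 4732)*414 = 4542*414 = 1880388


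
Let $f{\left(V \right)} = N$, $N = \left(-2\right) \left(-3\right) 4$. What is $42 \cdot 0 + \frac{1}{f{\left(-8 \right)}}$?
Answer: $\frac{1}{24} \approx 0.041667$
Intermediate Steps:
$N = 24$ ($N = 6 \cdot 4 = 24$)
$f{\left(V \right)} = 24$
$42 \cdot 0 + \frac{1}{f{\left(-8 \right)}} = 42 \cdot 0 + \frac{1}{24} = 0 + \frac{1}{24} = \frac{1}{24}$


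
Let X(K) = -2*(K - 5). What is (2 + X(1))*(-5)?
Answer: -50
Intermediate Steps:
X(K) = 10 - 2*K (X(K) = -2*(-5 + K) = 10 - 2*K)
(2 + X(1))*(-5) = (2 + (10 - 2*1))*(-5) = (2 + (10 - 2))*(-5) = (2 + 8)*(-5) = 10*(-5) = -50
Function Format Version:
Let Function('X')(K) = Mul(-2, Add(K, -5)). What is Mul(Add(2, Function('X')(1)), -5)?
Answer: -50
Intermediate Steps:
Function('X')(K) = Add(10, Mul(-2, K)) (Function('X')(K) = Mul(-2, Add(-5, K)) = Add(10, Mul(-2, K)))
Mul(Add(2, Function('X')(1)), -5) = Mul(Add(2, Add(10, Mul(-2, 1))), -5) = Mul(Add(2, Add(10, -2)), -5) = Mul(Add(2, 8), -5) = Mul(10, -5) = -50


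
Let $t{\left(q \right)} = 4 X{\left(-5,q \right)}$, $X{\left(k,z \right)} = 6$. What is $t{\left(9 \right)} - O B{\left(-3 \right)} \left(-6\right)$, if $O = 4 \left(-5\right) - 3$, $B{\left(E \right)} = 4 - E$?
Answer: $-942$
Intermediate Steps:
$t{\left(q \right)} = 24$ ($t{\left(q \right)} = 4 \cdot 6 = 24$)
$O = -23$ ($O = -20 - 3 = -23$)
$t{\left(9 \right)} - O B{\left(-3 \right)} \left(-6\right) = 24 - - 23 \left(4 - -3\right) \left(-6\right) = 24 - - 23 \left(4 + 3\right) \left(-6\right) = 24 - \left(-23\right) 7 \left(-6\right) = 24 - \left(-161\right) \left(-6\right) = 24 - 966 = -942$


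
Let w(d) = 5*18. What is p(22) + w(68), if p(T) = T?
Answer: 112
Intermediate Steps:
w(d) = 90
p(22) + w(68) = 22 + 90 = 112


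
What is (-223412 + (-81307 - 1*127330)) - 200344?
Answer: -632393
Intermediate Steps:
(-223412 + (-81307 - 1*127330)) - 200344 = (-223412 + (-81307 - 127330)) - 200344 = (-223412 - 208637) - 200344 = -432049 - 200344 = -632393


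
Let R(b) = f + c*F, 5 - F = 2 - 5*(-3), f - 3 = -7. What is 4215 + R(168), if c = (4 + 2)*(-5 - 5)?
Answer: 4931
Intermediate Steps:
f = -4 (f = 3 - 7 = -4)
F = -12 (F = 5 - (2 - 5*(-3)) = 5 - (2 + 15) = 5 - 1*17 = 5 - 17 = -12)
c = -60 (c = 6*(-10) = -60)
R(b) = 716 (R(b) = -4 - 60*(-12) = -4 + 720 = 716)
4215 + R(168) = 4215 + 716 = 4931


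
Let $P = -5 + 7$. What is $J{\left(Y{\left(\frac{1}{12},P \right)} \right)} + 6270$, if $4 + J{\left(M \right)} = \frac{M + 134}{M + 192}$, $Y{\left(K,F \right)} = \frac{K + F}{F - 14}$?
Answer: $\frac{173104989}{27623} \approx 6266.7$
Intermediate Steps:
$P = 2$
$Y{\left(K,F \right)} = \frac{F + K}{-14 + F}$
$J{\left(M \right)} = -4 + \frac{134 + M}{192 + M}$ ($J{\left(M \right)} = -4 + \frac{M + 134}{M + 192} = -4 + \frac{134 + M}{192 + M}$)
$J{\left(Y{\left(\frac{1}{12},P \right)} \right)} + 6270 = \frac{-634 - 3 \frac{2 + \frac{1}{12}}{-14 + 2}}{192 + \frac{2 + \frac{1}{12}}{-14 + 2}} + 6270 = \frac{-634 - 3 \frac{2 + \frac{1}{12}}{-12}}{192 + \frac{2 + \frac{1}{12}}{-12}} + 6270 = \frac{-634 - 3 \left(\left(- \frac{1}{12}\right) \frac{25}{12}\right)}{192 - \frac{25}{144}} + 6270 = \frac{-634 - - \frac{25}{48}}{192 - \frac{25}{144}} + 6270 = \frac{-634 + \frac{25}{48}}{\frac{27623}{144}} + 6270 = \frac{144}{27623} \left(- \frac{30407}{48}\right) + 6270 = - \frac{91221}{27623} + 6270 = \frac{173104989}{27623}$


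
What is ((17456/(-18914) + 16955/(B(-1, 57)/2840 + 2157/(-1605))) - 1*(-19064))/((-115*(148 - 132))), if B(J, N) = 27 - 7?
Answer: -87549116183/25246936792 ≈ -3.4677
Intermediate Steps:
B(J, N) = 20
((17456/(-18914) + 16955/(B(-1, 57)/2840 + 2157/(-1605))) - 1*(-19064))/((-115*(148 - 132))) = ((17456/(-18914) + 16955/(20/2840 + 2157/(-1605))) - 1*(-19064))/((-115*(148 - 132))) = ((17456*(-1/18914) + 16955/(20*(1/2840) + 2157*(-1/1605))) + 19064)/((-115*16)) = ((-8728/9457 + 16955/(1/142 - 719/535)) + 19064)/(-1840) = ((-8728/9457 + 16955/(-101563/75970)) + 19064)*(-1/1840) = ((-8728/9457 + 16955*(-75970/101563)) + 19064)*(-1/1840) = ((-8728/9457 - 1288071350/101563) + 19064)*(-1/1840) = (-1740311028402/137211613 + 19064)*(-1/1840) = (875491161830/137211613)*(-1/1840) = -87549116183/25246936792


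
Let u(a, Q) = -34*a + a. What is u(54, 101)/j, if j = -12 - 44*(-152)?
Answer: -891/3338 ≈ -0.26693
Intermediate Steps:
u(a, Q) = -33*a
j = 6676 (j = -12 + 6688 = 6676)
u(54, 101)/j = -33*54/6676 = -1782*1/6676 = -891/3338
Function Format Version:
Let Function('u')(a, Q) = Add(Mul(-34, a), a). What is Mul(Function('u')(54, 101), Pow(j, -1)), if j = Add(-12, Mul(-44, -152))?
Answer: Rational(-891, 3338) ≈ -0.26693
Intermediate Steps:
Function('u')(a, Q) = Mul(-33, a)
j = 6676 (j = Add(-12, 6688) = 6676)
Mul(Function('u')(54, 101), Pow(j, -1)) = Mul(Mul(-33, 54), Pow(6676, -1)) = Mul(-1782, Rational(1, 6676)) = Rational(-891, 3338)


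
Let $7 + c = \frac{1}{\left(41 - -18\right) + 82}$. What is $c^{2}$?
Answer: $\frac{972196}{19881} \approx 48.901$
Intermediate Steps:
$c = - \frac{986}{141}$ ($c = -7 + \frac{1}{\left(41 - -18\right) + 82} = -7 + \frac{1}{\left(41 + 18\right) + 82} = -7 + \frac{1}{59 + 82} = -7 + \frac{1}{141} = - \frac{986}{141} \approx -6.9929$)
$c^{2} = \left(- \frac{986}{141}\right)^{2} = \frac{972196}{19881}$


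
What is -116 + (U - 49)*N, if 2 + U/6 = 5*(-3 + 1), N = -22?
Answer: 2546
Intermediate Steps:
U = -72 (U = -12 + 6*(5*(-3 + 1)) = -12 + 6*(5*(-2)) = -12 + 6*(-10) = -12 - 60 = -72)
-116 + (U - 49)*N = -116 + (-72 - 49)*(-22) = -116 - 121*(-22) = -116 + 2662 = 2546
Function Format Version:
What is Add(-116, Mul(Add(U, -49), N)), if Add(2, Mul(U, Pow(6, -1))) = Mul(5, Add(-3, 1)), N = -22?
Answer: 2546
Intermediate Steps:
U = -72 (U = Add(-12, Mul(6, Mul(5, Add(-3, 1)))) = Add(-12, Mul(6, Mul(5, -2))) = Add(-12, Mul(6, -10)) = Add(-12, -60) = -72)
Add(-116, Mul(Add(U, -49), N)) = Add(-116, Mul(Add(-72, -49), -22)) = Add(-116, Mul(-121, -22)) = Add(-116, 2662) = 2546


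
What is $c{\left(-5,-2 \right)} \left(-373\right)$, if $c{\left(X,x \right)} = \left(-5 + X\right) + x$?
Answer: $4476$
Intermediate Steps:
$c{\left(X,x \right)} = -5 + X + x$
$c{\left(-5,-2 \right)} \left(-373\right) = \left(-5 - 5 - 2\right) \left(-373\right) = \left(-12\right) \left(-373\right) = 4476$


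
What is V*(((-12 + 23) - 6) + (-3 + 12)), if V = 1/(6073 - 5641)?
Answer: 7/216 ≈ 0.032407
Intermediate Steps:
V = 1/432 ≈ 0.0023148
V*(((-12 + 23) - 6) + (-3 + 12)) = (((-12 + 23) - 6) + (-3 + 12))/432 = ((11 - 6) + 9)/432 = (5 + 9)/432 = (1/432)*14 = 7/216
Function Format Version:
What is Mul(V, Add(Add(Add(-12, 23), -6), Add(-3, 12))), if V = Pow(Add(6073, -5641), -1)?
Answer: Rational(7, 216) ≈ 0.032407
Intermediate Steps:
V = Rational(1, 432) (V = Pow(432, -1) = Rational(1, 432) ≈ 0.0023148)
Mul(V, Add(Add(Add(-12, 23), -6), Add(-3, 12))) = Mul(Rational(1, 432), Add(Add(Add(-12, 23), -6), Add(-3, 12))) = Mul(Rational(1, 432), Add(Add(11, -6), 9)) = Mul(Rational(1, 432), Add(5, 9)) = Mul(Rational(1, 432), 14) = Rational(7, 216)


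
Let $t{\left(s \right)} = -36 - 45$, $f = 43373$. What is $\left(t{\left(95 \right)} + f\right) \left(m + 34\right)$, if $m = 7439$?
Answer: $323521116$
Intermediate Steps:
$t{\left(s \right)} = -81$
$\left(t{\left(95 \right)} + f\right) \left(m + 34\right) = \left(-81 + 43373\right) \left(7439 + 34\right) = 43292 \cdot 7473 = 323521116$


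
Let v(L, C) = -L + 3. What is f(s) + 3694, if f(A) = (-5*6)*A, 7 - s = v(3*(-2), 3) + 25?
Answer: 4504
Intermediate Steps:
v(L, C) = 3 - L
s = -27 (s = 7 - ((3 - 3*(-2)) + 25) = 7 - ((3 - 1*(-6)) + 25) = 7 - ((3 + 6) + 25) = 7 - (9 + 25) = 7 - 1*34 = 7 - 34 = -27)
f(A) = -30*A
f(s) + 3694 = -30*(-27) + 3694 = 810 + 3694 = 4504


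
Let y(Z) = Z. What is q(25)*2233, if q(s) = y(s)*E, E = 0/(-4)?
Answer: 0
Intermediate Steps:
E = 0 (E = 0*(-1/4) = 0)
q(s) = 0 (q(s) = s*0 = 0)
q(25)*2233 = 0*2233 = 0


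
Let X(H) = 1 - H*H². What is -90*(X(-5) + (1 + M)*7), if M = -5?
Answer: -8820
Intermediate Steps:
X(H) = 1 - H³
-90*(X(-5) + (1 + M)*7) = -90*((1 - 1*(-5)³) + (1 - 5)*7) = -90*((1 - 1*(-125)) - 4*7) = -90*((1 + 125) - 28) = -90*(126 - 28) = -90*98 = -8820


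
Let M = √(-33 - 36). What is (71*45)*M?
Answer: 3195*I*√69 ≈ 26540.0*I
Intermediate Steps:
M = I*√69 (M = √(-69) = I*√69 ≈ 8.3066*I)
(71*45)*M = (71*45)*(I*√69) = 3195*(I*√69) = 3195*I*√69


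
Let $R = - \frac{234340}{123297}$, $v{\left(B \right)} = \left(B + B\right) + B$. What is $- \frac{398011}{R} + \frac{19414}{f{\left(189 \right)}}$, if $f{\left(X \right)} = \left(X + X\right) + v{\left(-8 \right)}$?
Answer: $\frac{8688295259639}{41478180} \approx 2.0947 \cdot 10^{5}$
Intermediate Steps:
$v{\left(B \right)} = 3 B$ ($v{\left(B \right)} = 2 B + B = 3 B$)
$R = - \frac{234340}{123297}$ ($R = \left(-234340\right) \frac{1}{123297} = - \frac{234340}{123297} \approx -1.9006$)
$f{\left(X \right)} = -24 + 2 X$ ($f{\left(X \right)} = \left(X + X\right) + 3 \left(-8\right) = 2 X - 24 = -24 + 2 X$)
$- \frac{398011}{R} + \frac{19414}{f{\left(189 \right)}} = - \frac{398011}{- \frac{234340}{123297}} + \frac{19414}{-24 + 2 \cdot 189} = \left(-398011\right) \left(- \frac{123297}{234340}\right) + \frac{19414}{-24 + 378} = \frac{49073562267}{234340} + \frac{19414}{354} = \frac{49073562267}{234340} + 19414 \cdot \frac{1}{354} = \frac{49073562267}{234340} + \frac{9707}{177} = \frac{8688295259639}{41478180}$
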